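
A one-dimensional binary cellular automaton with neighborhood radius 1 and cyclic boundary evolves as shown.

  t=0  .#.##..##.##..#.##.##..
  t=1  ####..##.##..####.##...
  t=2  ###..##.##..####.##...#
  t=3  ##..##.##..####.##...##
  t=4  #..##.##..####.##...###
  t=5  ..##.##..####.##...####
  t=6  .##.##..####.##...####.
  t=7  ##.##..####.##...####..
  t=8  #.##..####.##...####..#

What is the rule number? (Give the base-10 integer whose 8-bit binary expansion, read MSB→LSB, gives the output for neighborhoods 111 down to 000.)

  ###|#  b7=1 t=1,i=1
  ##.|.  b6=0 t=0,i=4
  #.#|#  b5=1 t=0,i=2
  #..|.  b4=0 t=0,i=5
  .##|#  b3=1 t=0,i=3
  .#.|#  b2=1 t=0,i=1
  ..#|#  b1=1 t=0,i=0
  ...|.  b0=0 t=0,i=22
  bits 10101110 = 174

174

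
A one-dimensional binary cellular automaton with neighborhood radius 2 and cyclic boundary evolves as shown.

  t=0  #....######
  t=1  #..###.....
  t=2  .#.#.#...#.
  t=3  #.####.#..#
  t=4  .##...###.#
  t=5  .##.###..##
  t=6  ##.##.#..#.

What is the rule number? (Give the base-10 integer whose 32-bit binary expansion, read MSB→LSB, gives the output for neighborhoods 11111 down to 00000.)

  [31] ##### => .  t=0,i=7
  [30] ####. => .  t=0,i=10
  [29] ###.# => .  t=3,i=5
  [28] ###.. => #  t=0,i=0
  [27] ##.## => #  t=3,i=1
  [26] ##.#. => #  t=3,i=6
  [25] ##..# => .  t=5,i=7
  [24] ##... => .  t=0,i=1
  [23] #.### => #  t=3,i=2
  [22] #.##. => #  t=4,i=1
  [21] #.#.# => #  t=2,i=3
  [20] #.#.. => #  t=2,i=5
  [19] #..## => .  t=1,i=2
  [18] #..#. => #  t=2,i=0
  [17] #...# => #  t=2,i=7
  [16] #.... => .  t=0,i=2
  [15] .#### => .  t=0,i=6
  [14] .###. => .  t=1,i=4
  [13] .##.# => .  t=3,i=0
  [12] .##.. => #  t=4,i=2
  [11] .#.## => .  t=4,i=0
  [10] .#.#. => #  t=2,i=2
  [9] .#..# => #  t=1,i=1
  [8] .#... => .  t=2,i=6
  [7] ..### => #  t=0,i=5
  [6] ..##. => #  t=3,i=10
  [5] ..#.# => .  t=2,i=1
  [4] ..#.. => .  t=1,i=0
  [3] ...## => #  t=0,i=4
  [2] ...#. => .  t=1,i=10
  [1] ....# => #  t=0,i=3
  [0] ..... => .  t=1,i=8
  bits 00011100111101100001011011001010 = 485889738

485889738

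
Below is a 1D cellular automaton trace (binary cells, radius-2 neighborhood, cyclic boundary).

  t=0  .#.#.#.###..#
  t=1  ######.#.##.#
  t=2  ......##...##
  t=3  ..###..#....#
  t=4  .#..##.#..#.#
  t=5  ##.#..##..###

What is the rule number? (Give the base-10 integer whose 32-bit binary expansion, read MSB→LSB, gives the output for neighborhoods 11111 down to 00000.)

515380275

  #####|.  b31=0 t=1,i=1
  ####.|.  b30=0 t=1,i=4
  ###.#|.  b29=0 t=1,i=5
  ###..|#  b28=1 t=0,i=9
  ##.##|#  b27=1 t=1,i=11
  ##.#.|#  b26=1 t=1,i=6
  ##..#|#  b25=1 t=0,i=10
  ##...|.  b24=0 t=2,i=0
  #.###|#  b23=1 t=0,i=7
  #.##.|.  b22=0 t=1,i=9
  #.#.#|#  b21=1 t=0,i=1
  #.#..|#  b20=1 t=4,i=1
  #..##|#  b19=1 t=3,i=1
  #..#.|.  b18=0 t=0,i=11
  #...#|.  b17=0 t=2,i=9
  #....|.  b16=0 t=2,i=1
  .####|.  b15=0 t=1,i=0
  .###.|.  b14=0 t=0,i=8
  .##.#|.  b13=0 t=1,i=10
  .##..|#  b12=1 t=2,i=7
  .#.##|.  b11=0 t=0,i=6
  .#.#.|#  b10=1 t=0,i=0
  .#..#|.  b9=0 t=3,i=0
  .#...|.  b8=0 t=3,i=8
  ..###|.  b7=0 t=3,i=2
  ..##.|.  b6=0 t=2,i=6
  ..#.#|#  b5=1 t=0,i=12
  ..#..|#  b4=1 t=3,i=7
  ...##|.  b3=0 t=2,i=5
  ...#.|.  b2=0 t=3,i=11
  ....#|#  b1=1 t=2,i=4
  .....|#  b0=1 t=2,i=2
  bits 00011110101110000001010000110011 = 515380275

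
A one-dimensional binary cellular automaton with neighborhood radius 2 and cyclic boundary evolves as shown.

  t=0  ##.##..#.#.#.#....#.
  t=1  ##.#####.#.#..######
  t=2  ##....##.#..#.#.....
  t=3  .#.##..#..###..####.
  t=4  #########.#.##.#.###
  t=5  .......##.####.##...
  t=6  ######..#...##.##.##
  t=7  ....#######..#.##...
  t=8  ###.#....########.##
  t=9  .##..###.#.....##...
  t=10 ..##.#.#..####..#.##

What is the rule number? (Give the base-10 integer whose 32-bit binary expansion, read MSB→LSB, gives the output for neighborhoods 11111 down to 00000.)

1919368119

  nb #####: next=.  (t=1,i=5, bit31=0)
  nb ####.: next=#  (t=1,i=0, bit30=1)
  nb ###.#: next=#  (t=1,i=1, bit29=1)
  nb ###..: next=#  (t=3,i=12, bit28=1)
  nb ##.##: next=.  (t=0,i=2, bit27=0)
  nb ##.#.: next=.  (t=1,i=8, bit26=0)
  nb ##..#: next=#  (t=0,i=5, bit25=1)
  nb ##...: next=.  (t=2,i=2, bit24=0)
  nb #.###: next=.  (t=1,i=3, bit23=0)
  nb #.##.: next=#  (t=0,i=0, bit22=1)
  nb #.#.#: next=#  (t=0,i=9, bit21=1)
  nb #.#..: next=.  (t=0,i=13, bit20=0)
  nb #..##: next=.  (t=1,i=13, bit19=0)
  nb #..#.: next=#  (t=0,i=6, bit18=1)
  nb #...#: next=#  (t=6,i=10, bit17=1)
  nb #....: next=#  (t=0,i=15, bit16=1)
  nb .####: next=.  (t=1,i=4, bit15=0)
  nb .###.: next=.  (t=3,i=11, bit14=0)
  nb .##.#: next=#  (t=0,i=1, bit13=1)
  nb .##..: next=#  (t=0,i=4, bit12=1)
  nb .#.##: next=#  (t=0,i=19, bit11=1)
  nb .#.#.: next=.  (t=0,i=8, bit10=0)
  nb .#..#: next=#  (t=1,i=12, bit9=1)
  nb .#...: next=#  (t=0,i=14, bit8=1)
  nb ..###: next=#  (t=1,i=14, bit7=1)
  nb ..##.: next=.  (t=2,i=0, bit6=0)
  nb ..#.#: next=#  (t=0,i=7, bit5=1)
  nb ..#..: next=#  (t=3,i=7, bit4=1)
  nb ...##: next=.  (t=2,i=5, bit3=0)
  nb ...#.: next=#  (t=0,i=17, bit2=1)
  nb ....#: next=#  (t=0,i=16, bit1=1)
  nb .....: next=#  (t=2,i=17, bit0=1)
  bits 01110010011001110011101110110111 = 1919368119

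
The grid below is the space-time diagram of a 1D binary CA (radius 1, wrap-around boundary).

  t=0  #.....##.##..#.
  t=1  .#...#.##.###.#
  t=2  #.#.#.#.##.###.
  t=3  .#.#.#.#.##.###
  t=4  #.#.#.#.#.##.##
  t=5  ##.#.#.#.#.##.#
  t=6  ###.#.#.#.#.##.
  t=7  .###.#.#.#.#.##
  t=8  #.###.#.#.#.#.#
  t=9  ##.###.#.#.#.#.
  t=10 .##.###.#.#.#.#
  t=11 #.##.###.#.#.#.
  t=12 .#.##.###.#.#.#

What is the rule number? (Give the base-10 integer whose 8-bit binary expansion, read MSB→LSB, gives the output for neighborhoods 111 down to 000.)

242

  ### -> #   bit 7 = 1  t=1,i=11
  ##. -> #   bit 6 = 1  t=0,i=7
  #.# -> #   bit 5 = 1  t=0,i=8
  #.. -> #   bit 4 = 1  t=0,i=1
  .## -> .   bit 3 = 0  t=0,i=6
  .#. -> .   bit 2 = 0  t=0,i=0
  ..# -> #   bit 1 = 1  t=0,i=5
  ... -> .   bit 0 = 0  t=0,i=2
  bits 11110010 = 242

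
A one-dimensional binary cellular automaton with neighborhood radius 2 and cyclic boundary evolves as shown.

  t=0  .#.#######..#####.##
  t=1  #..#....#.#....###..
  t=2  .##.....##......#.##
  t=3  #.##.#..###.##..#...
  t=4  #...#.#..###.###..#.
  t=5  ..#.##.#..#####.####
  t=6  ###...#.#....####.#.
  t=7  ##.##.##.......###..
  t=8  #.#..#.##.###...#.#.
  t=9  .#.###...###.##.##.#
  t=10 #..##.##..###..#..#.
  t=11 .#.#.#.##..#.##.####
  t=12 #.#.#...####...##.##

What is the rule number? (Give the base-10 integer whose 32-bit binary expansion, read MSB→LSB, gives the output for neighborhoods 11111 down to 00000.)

1871074913

  #####|.  b31=0 t=0,i=5
  ####.|#  b30=1 t=0,i=8
  ###.#|#  b29=1 t=0,i=16
  ###..|.  b28=0 t=0,i=9
  ##.##|#  b27=1 t=0,i=17
  ##.#.|#  b26=1 t=0,i=0
  ##..#|#  b25=1 t=0,i=10
  ##...|#  b24=1 t=2,i=3
  #.###|#  b23=1 t=0,i=3
  #.##.|.  b22=0 t=0,i=18
  #.#.#|.  b21=0 t=0,i=1
  #.#..|.  b20=0 t=1,i=10
  #..##|.  b19=0 t=0,i=11
  #..#.|#  b18=1 t=1,i=2
  #...#|#  b17=1 t=3,i=18
  #....|.  b16=0 t=1,i=5
  .####|.  b15=0 t=0,i=4
  .###.|#  b14=1 t=1,i=16
  .##.#|.  b13=0 t=0,i=19
  .##..|#  b12=1 t=2,i=2
  .#.##|.  b11=0 t=0,i=2
  .#.#.|#  b10=1 t=1,i=9
  .#..#|#  b9=1 t=1,i=1
  .#...|.  b8=0 t=1,i=4
  ..###|.  b7=0 t=0,i=12
  ..##.|#  b6=1 t=2,i=8
  ..#.#|#  b5=1 t=1,i=8
  ..#..|.  b4=0 t=1,i=0
  ...##|.  b3=0 t=1,i=14
  ...#.|.  b2=0 t=1,i=7
  ....#|.  b1=0 t=1,i=6
  .....|#  b0=1 t=2,i=5
  bits 01101111100001100101011001100001 = 1871074913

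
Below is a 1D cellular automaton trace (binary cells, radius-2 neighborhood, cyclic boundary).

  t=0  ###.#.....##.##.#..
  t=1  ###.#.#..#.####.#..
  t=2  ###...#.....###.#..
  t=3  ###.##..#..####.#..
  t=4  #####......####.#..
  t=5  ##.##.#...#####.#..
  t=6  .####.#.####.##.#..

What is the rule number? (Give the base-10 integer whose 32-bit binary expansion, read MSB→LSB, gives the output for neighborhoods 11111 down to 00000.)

2018762892

  ##### -> .   bit 31 = 0  t=4,i=2
  ####. -> #   bit 30 = 1  t=1,i=13
  ###.# -> #   bit 29 = 1  t=0,i=2
  ###.. -> #   bit 28 = 1  t=2,i=2
  ##.## -> #   bit 27 = 1  t=0,i=12
  ##.#. -> .   bit 26 = 0  t=0,i=3
  ##..# -> .   bit 25 = 0  t=3,i=6
  ##... -> .   bit 24 = 0  t=2,i=3
  #.### -> .   bit 23 = 0  t=1,i=11
  #.##. -> #   bit 22 = 1  t=0,i=13
  #.#.# -> .   bit 21 = 0  t=1,i=4
  #.#.. -> #   bit 20 = 1  t=0,i=4
  #..## -> .   bit 19 = 0  t=0,i=18
  #..#. -> .   bit 18 = 0  t=1,i=8
  #...# -> #   bit 17 = 1  t=2,i=4
  #.... -> #   bit 16 = 1  t=0,i=6
  .#### -> #   bit 15 = 1  t=1,i=12
  .###. -> #   bit 14 = 1  t=0,i=1
  .##.# -> #   bit 13 = 1  t=0,i=11
  .##.. -> .   bit 12 = 0  t=3,i=5
  .#.## -> .   bit 11 = 0  t=1,i=10
  .#.#. -> .   bit 10 = 0  t=1,i=5
  .#..# -> .   bit 9 = 0  t=0,i=17
  .#... -> .   bit 8 = 0  t=0,i=5
  ..### -> #   bit 7 = 1  t=0,i=0
  ..##. -> .   bit 6 = 0  t=0,i=10
  ..#.# -> .   bit 5 = 0  t=1,i=9
  ..#.. -> .   bit 4 = 0  t=2,i=6
  ...## -> #   bit 3 = 1  t=0,i=9
  ...#. -> #   bit 2 = 1  t=2,i=5
  ....# -> .   bit 1 = 0  t=0,i=8
  ..... -> .   bit 0 = 0  t=0,i=7
  bits 01111000010100111110000010001100 = 2018762892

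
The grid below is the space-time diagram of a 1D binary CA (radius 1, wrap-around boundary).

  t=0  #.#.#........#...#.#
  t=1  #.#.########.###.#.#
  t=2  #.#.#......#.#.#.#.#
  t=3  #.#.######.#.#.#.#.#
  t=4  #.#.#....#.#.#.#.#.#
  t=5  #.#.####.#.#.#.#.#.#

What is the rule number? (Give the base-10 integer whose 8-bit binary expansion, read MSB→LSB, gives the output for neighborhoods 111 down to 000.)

  [7] ### => .  t=1,i=5
  [6] ##. => #  t=0,i=0
  [5] #.# => .  t=0,i=1
  [4] #.. => #  t=0,i=5
  [3] .## => #  t=0,i=19
  [2] .#. => #  t=0,i=2
  [1] ..# => .  t=0,i=12
  [0] ... => #  t=0,i=6
  bits 01011101 = 93

93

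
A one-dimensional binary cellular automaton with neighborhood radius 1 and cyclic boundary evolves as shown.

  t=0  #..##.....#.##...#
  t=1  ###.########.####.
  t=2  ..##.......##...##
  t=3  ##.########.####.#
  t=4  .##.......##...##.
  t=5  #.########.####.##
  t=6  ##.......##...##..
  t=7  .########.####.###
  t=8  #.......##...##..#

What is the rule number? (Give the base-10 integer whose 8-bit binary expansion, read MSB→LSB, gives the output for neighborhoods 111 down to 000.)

  ###|.  b7=0 t=1,i=1
  ##.|#  b6=1 t=0,i=0
  #.#|#  b5=1 t=0,i=11
  #..|#  b4=1 t=0,i=1
  .##|.  b3=0 t=0,i=3
  .#.|#  b2=1 t=0,i=10
  ..#|#  b1=1 t=0,i=2
  ...|#  b0=1 t=0,i=6
  bits 01110111 = 119

119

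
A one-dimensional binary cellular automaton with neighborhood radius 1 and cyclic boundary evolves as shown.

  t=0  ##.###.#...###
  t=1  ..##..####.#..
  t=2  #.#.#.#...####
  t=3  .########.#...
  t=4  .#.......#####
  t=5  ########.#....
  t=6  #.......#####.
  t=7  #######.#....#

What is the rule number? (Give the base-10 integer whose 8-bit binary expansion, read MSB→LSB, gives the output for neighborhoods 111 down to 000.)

  [7] ### => .  t=0,i=0
  [6] ##. => .  t=0,i=1
  [5] #.# => #  t=0,i=2
  [4] #.. => #  t=0,i=8
  [3] .## => #  t=0,i=3
  [2] .#. => #  t=0,i=7
  [1] ..# => .  t=0,i=10
  [0] ... => #  t=0,i=9
  bits 00111101 = 61

61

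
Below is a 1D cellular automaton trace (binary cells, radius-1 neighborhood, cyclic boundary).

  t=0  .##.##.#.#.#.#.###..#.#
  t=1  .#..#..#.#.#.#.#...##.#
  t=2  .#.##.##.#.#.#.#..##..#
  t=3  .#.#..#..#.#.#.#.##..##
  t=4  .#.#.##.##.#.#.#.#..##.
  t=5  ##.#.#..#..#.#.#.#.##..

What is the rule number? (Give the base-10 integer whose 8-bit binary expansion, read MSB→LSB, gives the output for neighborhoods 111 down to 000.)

14

  [7] ### => .  t=0,i=16
  [6] ##. => .  t=0,i=2
  [5] #.# => .  t=0,i=0
  [4] #.. => .  t=0,i=18
  [3] .## => #  t=0,i=1
  [2] .#. => #  t=0,i=7
  [1] ..# => #  t=0,i=19
  [0] ... => .  t=1,i=17
  bits 00001110 = 14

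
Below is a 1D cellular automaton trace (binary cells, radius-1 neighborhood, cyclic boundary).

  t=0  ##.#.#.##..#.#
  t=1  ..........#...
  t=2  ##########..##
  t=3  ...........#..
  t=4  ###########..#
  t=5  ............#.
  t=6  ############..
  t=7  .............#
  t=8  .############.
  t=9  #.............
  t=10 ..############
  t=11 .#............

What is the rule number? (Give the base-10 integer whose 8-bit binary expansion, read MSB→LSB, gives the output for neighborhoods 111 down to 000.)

3

  nb ###: next=.  (t=0,i=0, bit7=0)
  nb ##.: next=.  (t=0,i=1, bit6=0)
  nb #.#: next=.  (t=0,i=2, bit5=0)
  nb #..: next=.  (t=0,i=9, bit4=0)
  nb .##: next=.  (t=0,i=7, bit3=0)
  nb .#.: next=.  (t=0,i=3, bit2=0)
  nb ..#: next=#  (t=0,i=10, bit1=1)
  nb ...: next=#  (t=1,i=0, bit0=1)
  bits 00000011 = 3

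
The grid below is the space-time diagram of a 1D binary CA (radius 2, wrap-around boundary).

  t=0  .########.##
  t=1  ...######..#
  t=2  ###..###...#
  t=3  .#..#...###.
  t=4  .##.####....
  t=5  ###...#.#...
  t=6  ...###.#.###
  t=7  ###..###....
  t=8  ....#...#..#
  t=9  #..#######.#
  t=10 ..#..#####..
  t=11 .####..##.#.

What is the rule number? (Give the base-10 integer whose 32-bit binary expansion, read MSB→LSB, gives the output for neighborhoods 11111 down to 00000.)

3844745052

  ##### -> #   bit 31 = 1  t=0,i=3
  ####. -> #   bit 30 = 1  t=0,i=7
  ###.# -> #   bit 29 = 1  t=0,i=8
  ###.. -> .   bit 28 = 0  t=1,i=8
  ##.## -> .   bit 27 = 0  t=0,i=0
  ##.#. -> #   bit 26 = 1  t=6,i=6
  ##..# -> .   bit 25 = 0  t=1,i=9
  ##... -> #   bit 24 = 1  t=2,i=8
  #.### -> .   bit 23 = 0  t=0,i=1
  #.##. -> .   bit 22 = 0  t=0,i=10
  #.#.# -> #   bit 21 = 1  t=6,i=7
  #.#.. -> .   bit 20 = 0  t=5,i=8
  #..## -> #   bit 19 = 1  t=2,i=4
  #..#. -> .   bit 18 = 0  t=1,i=10
  #...# -> #   bit 17 = 1  t=1,i=1
  #.... -> .   bit 16 = 0  t=4,i=9
  .#### -> .   bit 15 = 0  t=0,i=2
  .###. -> .   bit 14 = 0  t=2,i=6
  .##.# -> #   bit 13 = 1  t=0,i=11
  .##.. -> .   bit 12 = 0  t=9,i=0
  .#.## -> .   bit 11 = 0  t=6,i=8
  .#.#. -> #   bit 10 = 1  t=5,i=7
  .#..# -> #   bit 9 = 1  t=3,i=2
  .#... -> #   bit 8 = 1  t=1,i=0
  ..### -> .   bit 7 = 0  t=1,i=3
  ..##. -> #   bit 6 = 1  t=4,i=1
  ..#.# -> .   bit 5 = 0  t=5,i=6
  ..#.. -> #   bit 4 = 1  t=1,i=11
  ...## -> #   bit 3 = 1  t=1,i=2
  ...#. -> #   bit 2 = 1  t=5,i=5
  ....# -> .   bit 1 = 0  t=4,i=11
  ..... -> .   bit 0 = 0  t=4,i=10
  bits 11100101001010100010011101011100 = 3844745052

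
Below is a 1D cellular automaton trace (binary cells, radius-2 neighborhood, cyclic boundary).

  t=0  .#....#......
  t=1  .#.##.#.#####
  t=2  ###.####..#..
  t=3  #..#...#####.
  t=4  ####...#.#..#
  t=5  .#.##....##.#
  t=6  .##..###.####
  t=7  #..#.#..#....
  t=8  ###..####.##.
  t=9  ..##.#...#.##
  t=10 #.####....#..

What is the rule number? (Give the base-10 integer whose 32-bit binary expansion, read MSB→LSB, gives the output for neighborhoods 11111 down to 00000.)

2671061715

  nb #####: next=#  (t=1,i=10, bit31=1)
  nb ####.: next=.  (t=1,i=11, bit30=0)
  nb ###.#: next=.  (t=1,i=12, bit29=0)
  nb ###..: next=#  (t=2,i=7, bit28=1)
  nb ##.##: next=#  (t=2,i=3, bit27=1)
  nb ##.#.: next=#  (t=1,i=0, bit26=1)
  nb ##..#: next=#  (t=2,i=8, bit25=1)
  nb ##...: next=#  (t=4,i=4, bit24=1)
  nb #.###: next=.  (t=1,i=8, bit23=0)
  nb #.##.: next=.  (t=1,i=3, bit22=0)
  nb #.#.#: next=#  (t=1,i=1, bit21=1)
  nb #.#..: next=#  (t=3,i=0, bit20=1)
  nb #..##: next=.  (t=2,i=12, bit19=0)
  nb #..#.: next=#  (t=2,i=9, bit18=1)
  nb #...#: next=.  (t=3,i=5, bit17=0)
  nb #....: next=#  (t=0,i=3, bit16=1)
  nb .####: next=.  (t=1,i=9, bit15=0)
  nb .###.: next=.  (t=2,i=1, bit14=0)
  nb .##.#: next=#  (t=1,i=4, bit13=1)
  nb .##..: next=.  (t=5,i=4, bit12=0)
  nb .#.##: next=#  (t=1,i=2, bit11=1)
  nb .#.#.: next=.  (t=4,i=8, bit10=0)
  nb .#..#: next=#  (t=2,i=11, bit9=1)
  nb .#...: next=.  (t=0,i=2, bit8=0)
  nb ..###: next=#  (t=2,i=0, bit7=1)
  nb ..##.: next=#  (t=5,i=9, bit6=1)
  nb ..#.#: next=.  (t=4,i=7, bit5=0)
  nb ..#..: next=#  (t=0,i=1, bit4=1)
  nb ...##: next=.  (t=3,i=6, bit3=0)
  nb ...#.: next=.  (t=0,i=0, bit2=0)
  nb ....#: next=#  (t=0,i=4, bit1=1)
  nb .....: next=#  (t=0,i=9, bit0=1)
  bits 10011111001101010010101011010011 = 2671061715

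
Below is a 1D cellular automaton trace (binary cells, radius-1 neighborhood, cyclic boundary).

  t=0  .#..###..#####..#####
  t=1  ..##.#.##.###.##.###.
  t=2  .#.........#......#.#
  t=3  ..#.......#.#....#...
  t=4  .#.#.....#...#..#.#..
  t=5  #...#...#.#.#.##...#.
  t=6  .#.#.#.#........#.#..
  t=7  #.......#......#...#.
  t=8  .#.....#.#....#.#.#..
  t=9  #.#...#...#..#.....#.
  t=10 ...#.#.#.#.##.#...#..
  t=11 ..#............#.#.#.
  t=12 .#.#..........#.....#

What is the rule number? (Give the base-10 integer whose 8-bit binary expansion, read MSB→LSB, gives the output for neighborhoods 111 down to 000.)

146

  [7] ### => #  t=0,i=5
  [6] ##. => .  t=0,i=6
  [5] #.# => .  t=0,i=0
  [4] #.. => #  t=0,i=2
  [3] .## => .  t=0,i=4
  [2] .#. => .  t=0,i=1
  [1] ..# => #  t=0,i=3
  [0] ... => .  t=1,i=0
  bits 10010010 = 146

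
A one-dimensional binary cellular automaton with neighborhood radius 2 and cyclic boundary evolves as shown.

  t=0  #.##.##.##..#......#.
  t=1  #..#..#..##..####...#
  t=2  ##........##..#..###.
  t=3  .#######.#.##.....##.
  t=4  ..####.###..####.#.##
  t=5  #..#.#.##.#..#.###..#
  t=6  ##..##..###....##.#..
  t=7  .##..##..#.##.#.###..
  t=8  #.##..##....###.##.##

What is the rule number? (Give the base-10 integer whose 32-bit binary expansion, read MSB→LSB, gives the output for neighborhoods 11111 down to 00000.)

2813588745

  ##### -> #   bit 31 = 1  t=3,i=3
  ####. -> .   bit 30 = 0  t=1,i=15
  ###.# -> #   bit 29 = 1  t=2,i=19
  ###.. -> .   bit 28 = 0  t=1,i=16
  ##.## -> .   bit 27 = 0  t=0,i=4
  ##.#. -> #   bit 26 = 1  t=3,i=8
  ##..# -> #   bit 25 = 1  t=0,i=10
  ##... -> #   bit 24 = 1  t=1,i=17
  #.### -> #   bit 23 = 1  t=4,i=7
  #.##. -> .   bit 22 = 0  t=0,i=2
  #.#.# -> #   bit 21 = 1  t=0,i=0
  #.#.. -> #   bit 20 = 1  t=5,i=10
  #..## -> .   bit 19 = 0  t=1,i=8
  #..#. -> .   bit 18 = 0  t=0,i=11
  #...# -> #   bit 17 = 1  t=1,i=18
  #.... -> #   bit 16 = 1  t=0,i=14
  .#### -> #   bit 15 = 1  t=1,i=14
  .###. -> #   bit 14 = 1  t=2,i=18
  .##.# -> #   bit 13 = 1  t=0,i=3
  .##.. -> #   bit 12 = 1  t=0,i=9
  .#.## -> .   bit 11 = 0  t=0,i=1
  .#.#. -> #   bit 10 = 1  t=0,i=20
  .#..# -> .   bit 9 = 0  t=1,i=4
  .#... -> #   bit 8 = 1  t=0,i=13
  ..### -> .   bit 7 = 0  t=1,i=13
  ..##. -> .   bit 6 = 0  t=1,i=9
  ..#.# -> .   bit 5 = 0  t=0,i=19
  ..#.. -> .   bit 4 = 0  t=0,i=12
  ...## -> #   bit 3 = 1  t=1,i=19
  ...#. -> .   bit 2 = 0  t=0,i=18
  ....# -> .   bit 1 = 0  t=0,i=17
  ..... -> #   bit 0 = 1  t=0,i=15
  bits 10100111101100111111010100001001 = 2813588745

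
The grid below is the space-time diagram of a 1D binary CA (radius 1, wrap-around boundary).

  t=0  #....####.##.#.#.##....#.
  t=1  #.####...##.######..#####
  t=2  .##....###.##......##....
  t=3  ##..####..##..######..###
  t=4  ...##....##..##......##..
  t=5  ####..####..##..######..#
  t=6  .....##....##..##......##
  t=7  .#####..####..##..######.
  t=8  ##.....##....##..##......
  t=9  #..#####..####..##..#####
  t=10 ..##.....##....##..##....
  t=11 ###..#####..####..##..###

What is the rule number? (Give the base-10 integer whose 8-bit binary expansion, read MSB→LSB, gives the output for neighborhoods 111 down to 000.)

47

  ###|.  b7=0 t=0,i=6
  ##.|.  b6=0 t=0,i=8
  #.#|#  b5=1 t=0,i=9
  #..|.  b4=0 t=0,i=1
  .##|#  b3=1 t=0,i=5
  .#.|#  b2=1 t=0,i=0
  ..#|#  b1=1 t=0,i=4
  ...|#  b0=1 t=0,i=2
  bits 00101111 = 47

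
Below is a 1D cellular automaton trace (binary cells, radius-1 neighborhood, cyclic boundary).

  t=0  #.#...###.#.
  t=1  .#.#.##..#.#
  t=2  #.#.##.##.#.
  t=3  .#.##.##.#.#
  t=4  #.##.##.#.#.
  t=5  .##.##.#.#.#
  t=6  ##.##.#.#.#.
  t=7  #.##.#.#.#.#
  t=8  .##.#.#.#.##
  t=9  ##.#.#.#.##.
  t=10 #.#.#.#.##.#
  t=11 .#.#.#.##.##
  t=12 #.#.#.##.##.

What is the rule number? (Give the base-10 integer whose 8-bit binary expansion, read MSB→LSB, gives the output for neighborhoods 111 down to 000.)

  [7] ### => .  t=0,i=7
  [6] ##. => .  t=0,i=8
  [5] #.# => #  t=0,i=1
  [4] #.. => #  t=0,i=3
  [3] .## => #  t=0,i=6
  [2] .#. => .  t=0,i=0
  [1] ..# => #  t=0,i=5
  [0] ... => .  t=0,i=4
  bits 00111010 = 58

58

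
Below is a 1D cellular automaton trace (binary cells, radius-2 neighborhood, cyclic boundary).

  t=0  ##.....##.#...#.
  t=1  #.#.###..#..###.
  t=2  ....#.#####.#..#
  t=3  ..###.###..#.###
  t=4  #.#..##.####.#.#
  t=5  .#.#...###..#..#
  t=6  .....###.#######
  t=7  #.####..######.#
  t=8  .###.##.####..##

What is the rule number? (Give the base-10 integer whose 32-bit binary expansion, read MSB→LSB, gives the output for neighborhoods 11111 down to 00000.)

  [31] ##### => #  t=2,i=8
  [30] ####. => .  t=2,i=9
  [29] ###.# => .  t=1,i=14
  [28] ###.. => #  t=1,i=6
  [27] ##.## => #  t=3,i=5
  [26] ##.#. => #  t=0,i=9
  [25] ##..# => #  t=1,i=7
  [24] ##... => #  t=0,i=2
  [23] #.### => #  t=1,i=4
  [22] #.##. => #  t=0,i=0
  [21] #.#.# => .  t=1,i=0
  [20] #.#.. => .  t=0,i=10
  [19] #..## => .  t=1,i=11
  [18] #..#. => #  t=1,i=8
  [17] #...# => #  t=0,i=12
  [16] #.... => .  t=0,i=3
  [15] .#### => #  t=2,i=7
  [14] .###. => .  t=1,i=5
  [13] .##.# => .  t=0,i=8
  [12] .##.. => .  t=0,i=1
  [11] .#.## => .  t=0,i=15
  [10] .#.#. => .  t=1,i=1
  [9] .#..# => #  t=1,i=10
  [8] .#... => .  t=0,i=11
  [7] ..### => #  t=1,i=12
  [6] ..##. => .  t=0,i=7
  [5] ..#.# => #  t=0,i=14
  [4] ..#.. => #  t=1,i=9
  [3] ...## => #  t=0,i=6
  [2] ...#. => #  t=0,i=13
  [1] ....# => #  t=0,i=5
  [0] ..... => #  t=0,i=4
  bits 10011111110001101000001010111111 = 2680586943

2680586943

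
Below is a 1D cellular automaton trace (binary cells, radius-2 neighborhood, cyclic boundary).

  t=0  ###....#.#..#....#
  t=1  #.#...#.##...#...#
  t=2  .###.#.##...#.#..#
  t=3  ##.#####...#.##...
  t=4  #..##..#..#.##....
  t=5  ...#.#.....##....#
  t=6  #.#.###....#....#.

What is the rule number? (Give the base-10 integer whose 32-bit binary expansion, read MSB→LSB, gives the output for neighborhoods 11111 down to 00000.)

  nb #####: next=.  (t=3,i=5, bit31=0)
  nb ####.: next=.  (t=0,i=1, bit30=0)
  nb ###.#: next=#  (t=2,i=3, bit29=1)
  nb ###..: next=#  (t=0,i=2, bit28=1)
  nb ##.##: next=.  (t=3,i=2, bit27=0)
  nb ##.#.: next=#  (t=1,i=1, bit26=1)
  nb ##..#: next=#  (t=4,i=5, bit25=1)
  nb ##...: next=.  (t=0,i=3, bit24=0)
  nb #.###: next=#  (t=2,i=1, bit23=1)
  nb #.##.: next=#  (t=1,i=8, bit22=1)
  nb #.#.#: next=#  (t=2,i=5, bit21=1)
  nb #.#..: next=#  (t=0,i=9, bit20=1)
  nb #..##: next=.  (t=4,i=2, bit19=0)
  nb #..#.: next=.  (t=0,i=11, bit18=0)
  nb #...#: next=.  (t=1,i=4, bit17=0)
  nb #....: next=.  (t=0,i=4, bit16=0)
  nb .####: next=#  (t=0,i=0, bit15=1)
  nb .###.: next=.  (t=2,i=2, bit14=0)
  nb .##.#: next=.  (t=1,i=0, bit13=0)
  nb .##..: next=.  (t=1,i=9, bit12=0)
  nb .#.##: next=#  (t=1,i=7, bit11=1)
  nb .#.#.: next=#  (t=0,i=8, bit10=1)
  nb .#..#: next=.  (t=0,i=10, bit9=0)
  nb .#...: next=#  (t=0,i=13, bit8=1)
  nb ..###: next=#  (t=0,i=17, bit7=1)
  nb ..##.: next=#  (t=1,i=17, bit6=1)
  nb ..#.#: next=.  (t=0,i=7, bit5=0)
  nb ..#..: next=.  (t=0,i=12, bit4=0)
  nb ...##: next=.  (t=0,i=16, bit3=0)
  nb ...#.: next=#  (t=0,i=6, bit2=1)
  nb ....#: next=.  (t=0,i=5, bit1=0)
  nb .....: next=.  (t=5,i=8, bit0=0)
  bits 00110110111100001000110111000100 = 921734596

921734596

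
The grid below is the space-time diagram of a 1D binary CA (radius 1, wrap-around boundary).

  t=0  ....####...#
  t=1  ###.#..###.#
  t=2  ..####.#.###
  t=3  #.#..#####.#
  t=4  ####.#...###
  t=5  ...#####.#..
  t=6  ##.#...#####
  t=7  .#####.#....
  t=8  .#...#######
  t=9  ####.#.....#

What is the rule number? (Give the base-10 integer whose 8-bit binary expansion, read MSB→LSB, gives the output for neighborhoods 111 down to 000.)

  [7] ### => .  t=0,i=5
  [6] ##. => #  t=0,i=7
  [5] #.# => #  t=1,i=3
  [4] #.. => #  t=0,i=0
  [3] .## => #  t=0,i=4
  [2] .#. => #  t=0,i=11
  [1] ..# => .  t=0,i=3
  [0] ... => #  t=0,i=1
  bits 01111101 = 125

125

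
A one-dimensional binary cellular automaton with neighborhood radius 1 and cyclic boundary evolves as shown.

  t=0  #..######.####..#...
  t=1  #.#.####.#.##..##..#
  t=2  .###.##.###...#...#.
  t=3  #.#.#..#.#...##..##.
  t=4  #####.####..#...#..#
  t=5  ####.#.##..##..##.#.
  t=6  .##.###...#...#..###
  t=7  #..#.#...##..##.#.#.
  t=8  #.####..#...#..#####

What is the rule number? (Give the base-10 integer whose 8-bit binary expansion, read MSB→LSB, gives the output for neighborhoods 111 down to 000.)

  [7] ### => #  t=0,i=4
  [6] ##. => .  t=0,i=8
  [5] #.# => #  t=0,i=9
  [4] #.. => .  t=0,i=1
  [3] .## => .  t=0,i=3
  [2] .#. => #  t=0,i=0
  [1] ..# => #  t=0,i=2
  [0] ... => .  t=0,i=18
  bits 10100110 = 166

166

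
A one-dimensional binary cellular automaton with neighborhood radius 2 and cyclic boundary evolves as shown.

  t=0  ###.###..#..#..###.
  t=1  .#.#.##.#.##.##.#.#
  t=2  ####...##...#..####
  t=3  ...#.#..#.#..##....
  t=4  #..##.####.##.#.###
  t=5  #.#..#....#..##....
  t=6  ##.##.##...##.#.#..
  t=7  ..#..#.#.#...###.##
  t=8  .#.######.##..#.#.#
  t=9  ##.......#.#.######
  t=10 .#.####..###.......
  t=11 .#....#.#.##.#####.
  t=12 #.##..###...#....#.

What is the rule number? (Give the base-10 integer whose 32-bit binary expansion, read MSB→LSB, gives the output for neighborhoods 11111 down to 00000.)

472864545

  #####|.  b31=0 t=2,i=0
  ####.|.  b30=0 t=2,i=2
  ###.#|.  b29=0 t=0,i=2
  ###..|#  b28=1 t=0,i=6
  ##.##|#  b27=1 t=0,i=3
  ##.#.|#  b26=1 t=1,i=7
  ##..#|.  b25=0 t=0,i=7
  ##...|.  b24=0 t=2,i=4
  #.###|.  b23=0 t=0,i=0
  #.##.|.  b22=0 t=1,i=5
  #.#.#|#  b21=1 t=1,i=1
  #.#..|.  b20=0 t=3,i=5
  #..##|#  b19=1 t=0,i=14
  #..#.|#  b18=1 t=0,i=8
  #...#|#  b17=1 t=2,i=5
  #....|#  b16=1 t=3,i=16
  .####|.  b15=0 t=2,i=16
  .###.|#  b14=1 t=0,i=1
  .##.#|.  b13=0 t=1,i=6
  .##..|#  b12=1 t=2,i=8
  .#.##|.  b11=0 t=1,i=4
  .#.#.|#  b10=1 t=1,i=0
  .#..#|#  b9=1 t=0,i=10
  .#...|#  b8=1 t=5,i=6
  ..###|.  b7=0 t=0,i=15
  ..##.|.  b6=0 t=2,i=7
  ..#.#|#  b5=1 t=3,i=3
  ..#..|.  b4=0 t=0,i=9
  ...##|.  b3=0 t=2,i=6
  ...#.|.  b2=0 t=2,i=11
  ....#|.  b1=0 t=3,i=1
  .....|#  b0=1 t=3,i=0
  bits 00011100001011110101011100100001 = 472864545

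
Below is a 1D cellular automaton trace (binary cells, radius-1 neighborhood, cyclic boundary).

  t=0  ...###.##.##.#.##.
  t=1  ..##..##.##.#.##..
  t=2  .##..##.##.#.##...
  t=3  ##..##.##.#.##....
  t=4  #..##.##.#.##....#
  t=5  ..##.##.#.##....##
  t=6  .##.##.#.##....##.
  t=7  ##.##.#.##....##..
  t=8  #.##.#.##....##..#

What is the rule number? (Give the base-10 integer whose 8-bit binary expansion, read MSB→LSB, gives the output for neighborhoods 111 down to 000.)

42

  nb ###: next=.  (t=0,i=4, bit7=0)
  nb ##.: next=.  (t=0,i=5, bit6=0)
  nb #.#: next=#  (t=0,i=6, bit5=1)
  nb #..: next=.  (t=0,i=17, bit4=0)
  nb .##: next=#  (t=0,i=3, bit3=1)
  nb .#.: next=.  (t=0,i=13, bit2=0)
  nb ..#: next=#  (t=0,i=2, bit1=1)
  nb ...: next=.  (t=0,i=0, bit0=0)
  bits 00101010 = 42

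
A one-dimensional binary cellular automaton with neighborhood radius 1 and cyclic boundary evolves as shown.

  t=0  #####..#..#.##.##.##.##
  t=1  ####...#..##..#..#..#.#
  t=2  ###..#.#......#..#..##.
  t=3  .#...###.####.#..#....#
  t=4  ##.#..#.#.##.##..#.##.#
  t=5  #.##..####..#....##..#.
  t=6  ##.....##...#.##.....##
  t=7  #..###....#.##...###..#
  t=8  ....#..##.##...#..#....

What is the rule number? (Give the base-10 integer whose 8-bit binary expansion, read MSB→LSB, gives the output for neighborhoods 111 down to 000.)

165

  nb ###: next=#  (t=0,i=0, bit7=1)
  nb ##.: next=.  (t=0,i=4, bit6=0)
  nb #.#: next=#  (t=0,i=11, bit5=1)
  nb #..: next=.  (t=0,i=5, bit4=0)
  nb .##: next=.  (t=0,i=12, bit3=0)
  nb .#.: next=#  (t=0,i=7, bit2=1)
  nb ..#: next=.  (t=0,i=6, bit1=0)
  nb ...: next=#  (t=1,i=5, bit0=1)
  bits 10100101 = 165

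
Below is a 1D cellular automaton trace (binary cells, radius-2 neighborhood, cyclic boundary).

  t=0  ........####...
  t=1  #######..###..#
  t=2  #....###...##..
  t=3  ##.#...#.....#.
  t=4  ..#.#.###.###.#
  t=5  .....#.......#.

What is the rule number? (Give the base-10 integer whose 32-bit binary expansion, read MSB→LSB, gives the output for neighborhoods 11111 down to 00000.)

  #####|.  b31=0 t=1,i=1
  ####.|#  b30=1 t=0,i=10
  ###.#|.  b29=0 t=4,i=8
  ###..|#  b28=1 t=0,i=11
  ##.##|.  b27=0 t=4,i=9
  ##.#.|#  b26=1 t=3,i=2
  ##..#|#  b25=1 t=1,i=7
  ##...|.  b24=0 t=0,i=12
  #.###|.  b23=0 t=4,i=6
  #.##.|.  b22=0 t=3,i=0
  #.#.#|.  b21=0 t=4,i=4
  #.#..|.  b20=0 t=3,i=3
  #..##|.  b19=0 t=1,i=8
  #..#.|.  b18=0 t=2,i=14
  #...#|.  b17=0 t=2,i=9
  #....|.  b16=0 t=0,i=13
  .####|#  b15=1 t=0,i=9
  .###.|.  b14=0 t=1,i=10
  .##.#|.  b13=0 t=3,i=1
  .##..|.  b12=0 t=2,i=12
  .#.##|#  b11=1 t=3,i=14
  .#.#.|.  b10=0 t=4,i=3
  .#..#|.  b9=0 t=4,i=0
  .#...|#  b8=1 t=2,i=1
  ..###|.  b7=0 t=0,i=8
  ..##.|.  b6=0 t=2,i=11
  ..#.#|.  b5=0 t=3,i=13
  ..#..|#  b4=1 t=2,i=0
  ...##|.  b3=0 t=0,i=7
  ...#.|#  b2=1 t=3,i=6
  ....#|#  b1=1 t=0,i=6
  .....|#  b0=1 t=0,i=0
  bits 01010110000000001000100100010111 = 1442875671

1442875671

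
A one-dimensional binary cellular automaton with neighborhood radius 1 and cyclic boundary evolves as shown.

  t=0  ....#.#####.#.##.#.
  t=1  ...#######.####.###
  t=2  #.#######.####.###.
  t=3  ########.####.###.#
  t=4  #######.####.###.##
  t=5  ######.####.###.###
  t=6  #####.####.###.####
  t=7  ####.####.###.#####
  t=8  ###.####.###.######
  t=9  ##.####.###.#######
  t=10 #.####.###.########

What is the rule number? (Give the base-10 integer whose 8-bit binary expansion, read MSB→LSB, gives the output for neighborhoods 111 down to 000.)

190

  nb ###: next=#  (t=0,i=7, bit7=1)
  nb ##.: next=.  (t=0,i=10, bit6=0)
  nb #.#: next=#  (t=0,i=5, bit5=1)
  nb #..: next=#  (t=0,i=18, bit4=1)
  nb .##: next=#  (t=0,i=6, bit3=1)
  nb .#.: next=#  (t=0,i=4, bit2=1)
  nb ..#: next=#  (t=0,i=3, bit1=1)
  nb ...: next=.  (t=0,i=0, bit0=0)
  bits 10111110 = 190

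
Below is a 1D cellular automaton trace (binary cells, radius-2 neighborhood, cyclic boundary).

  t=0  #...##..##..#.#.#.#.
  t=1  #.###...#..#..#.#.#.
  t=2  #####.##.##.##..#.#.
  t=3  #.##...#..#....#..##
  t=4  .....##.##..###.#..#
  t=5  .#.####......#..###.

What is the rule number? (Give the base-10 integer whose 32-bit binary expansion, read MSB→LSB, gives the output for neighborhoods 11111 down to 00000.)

3501681230

  #####|#  b31=1 t=2,i=2
  ####.|#  b30=1 t=2,i=3
  ###.#|.  b29=0 t=2,i=4
  ###..|#  b28=1 t=1,i=4
  ##.##|.  b27=0 t=2,i=5
  ##.#.|.  b26=0 t=4,i=15
  ##..#|.  b25=0 t=0,i=6
  ##...|.  b24=0 t=1,i=5
  #.###|#  b23=1 t=1,i=2
  #.##.|.  b22=0 t=2,i=6
  #.#.#|#  b21=1 t=0,i=14
  #.#..|#  b20=1 t=0,i=0
  #..##|.  b19=0 t=0,i=7
  #..#.|#  b18=1 t=0,i=11
  #...#|#  b17=1 t=0,i=2
  #....|#  b16=1 t=3,i=12
  .####|.  b15=0 t=2,i=1
  .###.|#  b14=1 t=1,i=3
  .##.#|#  b13=1 t=2,i=7
  .##..|.  b12=0 t=0,i=5
  .#.##|#  b11=1 t=1,i=1
  .#.#.|.  b10=0 t=0,i=13
  .#..#|#  b9=1 t=1,i=9
  .#...|.  b8=0 t=0,i=1
  ..###|.  b7=0 t=3,i=18
  ..##.|#  b6=1 t=0,i=4
  ..#.#|.  b5=0 t=0,i=12
  ..#..|.  b4=0 t=1,i=8
  ...##|#  b3=1 t=0,i=3
  ...#.|#  b2=1 t=1,i=7
  ....#|#  b1=1 t=3,i=13
  .....|.  b0=0 t=4,i=2
  bits 11010000101101110110101001001110 = 3501681230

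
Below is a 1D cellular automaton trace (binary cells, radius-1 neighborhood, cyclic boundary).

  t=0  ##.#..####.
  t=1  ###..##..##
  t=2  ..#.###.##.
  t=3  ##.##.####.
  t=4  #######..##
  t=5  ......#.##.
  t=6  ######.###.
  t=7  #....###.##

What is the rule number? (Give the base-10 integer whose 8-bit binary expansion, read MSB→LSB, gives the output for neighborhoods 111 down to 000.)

107

  ###|.  b7=0 t=0,i=7
  ##.|#  b6=1 t=0,i=1
  #.#|#  b5=1 t=0,i=2
  #..|.  b4=0 t=0,i=4
  .##|#  b3=1 t=0,i=0
  .#.|.  b2=0 t=0,i=3
  ..#|#  b1=1 t=0,i=5
  ...|#  b0=1 t=2,i=0
  bits 01101011 = 107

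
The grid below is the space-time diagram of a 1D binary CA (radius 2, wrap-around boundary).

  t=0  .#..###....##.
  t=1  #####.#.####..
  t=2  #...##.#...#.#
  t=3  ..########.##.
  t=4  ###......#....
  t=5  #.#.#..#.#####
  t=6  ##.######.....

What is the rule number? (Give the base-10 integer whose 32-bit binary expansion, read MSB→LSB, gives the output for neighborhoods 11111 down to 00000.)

874459130

  ##### -> .   bit 31 = 0  t=1,i=2
  ####. -> .   bit 30 = 0  t=1,i=3
  ###.# -> #   bit 29 = 1  t=1,i=4
  ###.. -> #   bit 28 = 1  t=0,i=6
  ##.## -> .   bit 27 = 0  t=3,i=10
  ##.#. -> #   bit 26 = 1  t=1,i=5
  ##..# -> .   bit 25 = 0  t=0,i=13
  ##... -> .   bit 24 = 0  t=0,i=7
  #.### -> .   bit 23 = 0  t=1,i=8
  #.##. -> .   bit 22 = 0  t=2,i=13
  #.#.# -> .   bit 21 = 0  t=1,i=6
  #.#.. -> #   bit 20 = 1  t=2,i=7
  #..## -> #   bit 19 = 1  t=0,i=3
  #..#. -> #   bit 18 = 1  t=0,i=0
  #...# -> #   bit 17 = 1  t=2,i=2
  #.... -> #   bit 16 = 1  t=0,i=8
  .#### -> .   bit 15 = 0  t=1,i=1
  .###. -> .   bit 14 = 0  t=0,i=5
  .##.# -> #   bit 13 = 1  t=2,i=5
  .##.. -> .   bit 12 = 0  t=0,i=12
  .#.## -> #   bit 11 = 1  t=1,i=7
  .#.#. -> #   bit 10 = 1  t=5,i=3
  .#..# -> #   bit 9 = 1  t=0,i=2
  .#... -> #   bit 8 = 1  t=2,i=8
  ..### -> #   bit 7 = 1  t=0,i=4
  ..##. -> #   bit 6 = 1  t=0,i=11
  ..#.# -> #   bit 5 = 1  t=2,i=11
  ..#.. -> #   bit 4 = 1  t=0,i=1
  ...## -> #   bit 3 = 1  t=0,i=10
  ...#. -> .   bit 2 = 0  t=2,i=10
  ....# -> #   bit 1 = 1  t=0,i=9
  ..... -> .   bit 0 = 0  t=4,i=5
  bits 00110100000111110010111111111010 = 874459130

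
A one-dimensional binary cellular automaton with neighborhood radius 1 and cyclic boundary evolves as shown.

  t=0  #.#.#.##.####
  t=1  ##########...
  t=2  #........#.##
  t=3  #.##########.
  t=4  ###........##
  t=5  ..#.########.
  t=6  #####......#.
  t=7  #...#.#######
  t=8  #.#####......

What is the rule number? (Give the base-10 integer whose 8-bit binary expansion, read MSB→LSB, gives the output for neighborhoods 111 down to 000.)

111

  [7] ### => .  t=0,i=10
  [6] ##. => #  t=0,i=0
  [5] #.# => #  t=0,i=1
  [4] #.. => .  t=1,i=10
  [3] .## => #  t=0,i=6
  [2] .#. => #  t=0,i=2
  [1] ..# => #  t=1,i=12
  [0] ... => #  t=1,i=11
  bits 01101111 = 111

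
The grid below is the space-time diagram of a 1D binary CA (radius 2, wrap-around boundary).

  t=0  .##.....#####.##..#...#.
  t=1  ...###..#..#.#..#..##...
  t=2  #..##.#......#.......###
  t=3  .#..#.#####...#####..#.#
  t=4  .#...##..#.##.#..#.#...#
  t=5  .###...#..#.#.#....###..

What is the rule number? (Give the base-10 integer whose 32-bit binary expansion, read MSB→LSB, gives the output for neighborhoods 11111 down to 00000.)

  nb #####: next=.  (t=0,i=10, bit31=0)
  nb ####.: next=#  (t=0,i=11, bit30=1)
  nb ###.#: next=.  (t=0,i=12, bit29=0)
  nb ###..: next=.  (t=1,i=5, bit28=0)
  nb ##.##: next=#  (t=0,i=13, bit27=1)
  nb ##.#.: next=.  (t=2,i=5, bit26=0)
  nb ##..#: next=#  (t=0,i=16, bit25=1)
  nb ##...: next=#  (t=0,i=3, bit24=1)
  nb #.###: next=#  (t=3,i=6, bit23=1)
  nb #.##.: next=.  (t=0,i=14, bit22=0)
  nb #.#.#: next=#  (t=3,i=23, bit21=1)
  nb #.#..: next=#  (t=1,i=13, bit20=1)
  nb #..##: next=.  (t=0,i=0, bit19=0)
  nb #..#.: next=.  (t=0,i=17, bit18=0)
  nb #...#: next=#  (t=0,i=20, bit17=1)
  nb #....: next=#  (t=0,i=4, bit16=1)
  nb .####: next=.  (t=0,i=9, bit15=0)
  nb .###.: next=#  (t=1,i=4, bit14=1)
  nb .##.#: next=#  (t=2,i=4, bit13=1)
  nb .##..: next=.  (t=0,i=2, bit12=0)
  nb .#.##: next=#  (t=3,i=5, bit11=1)
  nb .#.#.: next=.  (t=1,i=12, bit10=0)
  nb .#..#: next=.  (t=0,i=23, bit9=0)
  nb .#...: next=#  (t=0,i=19, bit8=1)
  nb ..###: next=#  (t=0,i=8, bit7=1)
  nb ..##.: next=.  (t=0,i=1, bit6=0)
  nb ..#.#: next=.  (t=1,i=11, bit5=0)
  nb ..#..: next=.  (t=0,i=18, bit4=0)
  nb ...##: next=.  (t=0,i=7, bit3=0)
  nb ...#.: next=.  (t=0,i=21, bit2=0)
  nb ....#: next=.  (t=0,i=6, bit1=0)
  nb .....: next=#  (t=0,i=5, bit0=1)
  bits 01001011101100110110100110000001 = 1270049153

1270049153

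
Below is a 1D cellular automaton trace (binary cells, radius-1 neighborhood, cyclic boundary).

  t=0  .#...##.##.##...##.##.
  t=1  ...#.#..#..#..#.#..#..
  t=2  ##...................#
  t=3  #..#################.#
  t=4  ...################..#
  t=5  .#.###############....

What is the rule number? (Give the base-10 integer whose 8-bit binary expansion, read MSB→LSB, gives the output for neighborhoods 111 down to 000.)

  [7] ### => #  t=2,i=0
  [6] ##. => .  t=0,i=6
  [5] #.# => .  t=0,i=7
  [4] #.. => .  t=0,i=2
  [3] .## => #  t=0,i=5
  [2] .#. => .  t=0,i=1
  [1] ..# => .  t=0,i=0
  [0] ... => #  t=0,i=3
  bits 10001001 = 137

137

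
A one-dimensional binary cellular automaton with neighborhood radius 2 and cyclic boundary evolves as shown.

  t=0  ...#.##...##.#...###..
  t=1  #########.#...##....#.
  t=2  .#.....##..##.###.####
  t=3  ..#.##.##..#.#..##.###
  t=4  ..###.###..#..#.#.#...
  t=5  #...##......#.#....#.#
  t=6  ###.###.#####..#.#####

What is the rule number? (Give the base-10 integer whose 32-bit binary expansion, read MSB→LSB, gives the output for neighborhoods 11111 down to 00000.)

1765972839

  nb #####: next=.  (t=1,i=2, bit31=0)
  nb ####.: next=#  (t=1,i=7, bit30=1)
  nb ###.#: next=#  (t=1,i=8, bit29=1)
  nb ###..: next=.  (t=0,i=19, bit28=0)
  nb ##.##: next=#  (t=2,i=13, bit27=1)
  nb ##.#.: next=.  (t=0,i=12, bit26=0)
  nb ##..#: next=.  (t=2,i=9, bit25=0)
  nb ##...: next=#  (t=0,i=7, bit24=1)
  nb #.###: next=.  (t=1,i=0, bit23=0)
  nb #.##.: next=#  (t=0,i=5, bit22=1)
  nb #.#.#: next=.  (t=4,i=16, bit21=0)
  nb #.#..: next=.  (t=0,i=13, bit20=0)
  nb #..##: next=.  (t=2,i=10, bit19=0)
  nb #..#.: next=.  (t=3,i=1, bit18=0)
  nb #...#: next=#  (t=0,i=8, bit17=1)
  nb #....: next=.  (t=0,i=21, bit16=0)
  nb .####: next=#  (t=1,i=1, bit15=1)
  nb .###.: next=.  (t=0,i=18, bit14=0)
  nb .##.#: next=.  (t=0,i=11, bit13=0)
  nb .##..: next=#  (t=0,i=6, bit12=1)
  nb .#.##: next=#  (t=0,i=4, bit11=1)
  nb .#.#.: next=.  (t=3,i=12, bit10=0)
  nb .#..#: next=#  (t=3,i=14, bit9=1)
  nb .#...: next=#  (t=0,i=14, bit8=1)
  nb ..###: next=.  (t=0,i=17, bit7=0)
  nb ..##.: next=#  (t=0,i=10, bit6=1)
  nb ..#.#: next=#  (t=0,i=3, bit5=1)
  nb ..#..: next=.  (t=4,i=11, bit4=0)
  nb ...##: next=.  (t=0,i=9, bit3=0)
  nb ...#.: next=#  (t=0,i=2, bit2=1)
  nb ....#: next=#  (t=0,i=1, bit1=1)
  nb .....: next=#  (t=0,i=0, bit0=1)
  bits 01101001010000101001101101100111 = 1765972839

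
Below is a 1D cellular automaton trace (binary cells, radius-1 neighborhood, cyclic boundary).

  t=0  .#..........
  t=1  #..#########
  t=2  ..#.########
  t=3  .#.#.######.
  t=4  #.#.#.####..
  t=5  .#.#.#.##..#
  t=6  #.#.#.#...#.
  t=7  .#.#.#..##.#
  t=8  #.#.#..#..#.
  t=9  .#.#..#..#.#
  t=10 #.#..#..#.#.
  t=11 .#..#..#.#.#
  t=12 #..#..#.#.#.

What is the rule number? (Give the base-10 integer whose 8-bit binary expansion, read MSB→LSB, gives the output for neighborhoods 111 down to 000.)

163

  nb ###: next=#  (t=1,i=4, bit7=1)
  nb ##.: next=.  (t=1,i=0, bit6=0)
  nb #.#: next=#  (t=2,i=3, bit5=1)
  nb #..: next=.  (t=0,i=2, bit4=0)
  nb .##: next=.  (t=1,i=3, bit3=0)
  nb .#.: next=.  (t=0,i=1, bit2=0)
  nb ..#: next=#  (t=0,i=0, bit1=1)
  nb ...: next=#  (t=0,i=3, bit0=1)
  bits 10100011 = 163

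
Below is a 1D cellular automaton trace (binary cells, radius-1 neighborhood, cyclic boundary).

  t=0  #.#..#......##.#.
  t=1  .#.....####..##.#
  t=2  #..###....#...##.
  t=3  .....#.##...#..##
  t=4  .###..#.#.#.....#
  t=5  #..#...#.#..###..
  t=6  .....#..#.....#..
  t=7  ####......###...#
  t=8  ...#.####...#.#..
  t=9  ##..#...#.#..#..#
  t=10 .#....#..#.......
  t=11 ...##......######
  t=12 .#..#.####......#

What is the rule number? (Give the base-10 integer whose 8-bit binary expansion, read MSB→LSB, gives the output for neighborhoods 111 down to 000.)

  ### -> .   bit 7 = 0  t=1,i=8
  ##. -> #   bit 6 = 1  t=0,i=13
  #.# -> #   bit 5 = 1  t=0,i=1
  #.. -> .   bit 4 = 0  t=0,i=3
  .## -> .   bit 3 = 0  t=0,i=12
  .#. -> .   bit 2 = 0  t=0,i=0
  ..# -> .   bit 1 = 0  t=0,i=4
  ... -> #   bit 0 = 1  t=0,i=7
  bits 01100001 = 97

97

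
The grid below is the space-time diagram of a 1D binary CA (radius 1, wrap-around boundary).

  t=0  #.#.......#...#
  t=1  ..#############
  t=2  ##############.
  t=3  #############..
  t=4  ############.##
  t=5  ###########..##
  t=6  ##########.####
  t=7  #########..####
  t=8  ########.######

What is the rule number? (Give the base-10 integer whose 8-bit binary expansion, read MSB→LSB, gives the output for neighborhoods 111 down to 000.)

159

  ### -> #   bit 7 = 1  t=1,i=3
  ##. -> .   bit 6 = 0  t=0,i=0
  #.# -> .   bit 5 = 0  t=0,i=1
  #.. -> #   bit 4 = 1  t=0,i=3
  .## -> #   bit 3 = 1  t=0,i=14
  .#. -> #   bit 2 = 1  t=0,i=2
  ..# -> #   bit 1 = 1  t=0,i=9
  ... -> #   bit 0 = 1  t=0,i=4
  bits 10011111 = 159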